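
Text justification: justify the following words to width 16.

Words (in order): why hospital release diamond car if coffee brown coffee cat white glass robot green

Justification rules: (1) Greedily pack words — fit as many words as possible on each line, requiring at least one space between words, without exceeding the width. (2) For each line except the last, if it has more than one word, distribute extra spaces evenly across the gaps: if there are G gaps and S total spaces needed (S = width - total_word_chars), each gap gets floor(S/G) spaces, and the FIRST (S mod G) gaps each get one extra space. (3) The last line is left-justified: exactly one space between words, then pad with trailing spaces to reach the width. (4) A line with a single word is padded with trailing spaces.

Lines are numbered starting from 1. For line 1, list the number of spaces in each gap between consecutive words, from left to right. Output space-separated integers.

Line 1: ['why', 'hospital'] (min_width=12, slack=4)
Line 2: ['release', 'diamond'] (min_width=15, slack=1)
Line 3: ['car', 'if', 'coffee'] (min_width=13, slack=3)
Line 4: ['brown', 'coffee', 'cat'] (min_width=16, slack=0)
Line 5: ['white', 'glass'] (min_width=11, slack=5)
Line 6: ['robot', 'green'] (min_width=11, slack=5)

Answer: 5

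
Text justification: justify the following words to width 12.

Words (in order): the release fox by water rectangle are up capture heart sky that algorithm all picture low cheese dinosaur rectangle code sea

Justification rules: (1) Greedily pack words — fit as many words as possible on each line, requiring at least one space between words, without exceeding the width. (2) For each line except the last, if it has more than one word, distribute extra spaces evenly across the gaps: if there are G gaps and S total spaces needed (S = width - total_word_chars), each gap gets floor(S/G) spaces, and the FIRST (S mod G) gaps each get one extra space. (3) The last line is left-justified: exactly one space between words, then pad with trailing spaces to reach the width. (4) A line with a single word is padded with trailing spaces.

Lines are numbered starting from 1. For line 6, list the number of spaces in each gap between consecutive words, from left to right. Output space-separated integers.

Line 1: ['the', 'release'] (min_width=11, slack=1)
Line 2: ['fox', 'by', 'water'] (min_width=12, slack=0)
Line 3: ['rectangle'] (min_width=9, slack=3)
Line 4: ['are', 'up'] (min_width=6, slack=6)
Line 5: ['capture'] (min_width=7, slack=5)
Line 6: ['heart', 'sky'] (min_width=9, slack=3)
Line 7: ['that'] (min_width=4, slack=8)
Line 8: ['algorithm'] (min_width=9, slack=3)
Line 9: ['all', 'picture'] (min_width=11, slack=1)
Line 10: ['low', 'cheese'] (min_width=10, slack=2)
Line 11: ['dinosaur'] (min_width=8, slack=4)
Line 12: ['rectangle'] (min_width=9, slack=3)
Line 13: ['code', 'sea'] (min_width=8, slack=4)

Answer: 4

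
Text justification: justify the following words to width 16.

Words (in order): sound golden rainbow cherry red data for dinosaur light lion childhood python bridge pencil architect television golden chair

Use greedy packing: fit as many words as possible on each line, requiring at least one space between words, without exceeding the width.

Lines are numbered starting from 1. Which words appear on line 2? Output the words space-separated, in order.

Answer: rainbow cherry

Derivation:
Line 1: ['sound', 'golden'] (min_width=12, slack=4)
Line 2: ['rainbow', 'cherry'] (min_width=14, slack=2)
Line 3: ['red', 'data', 'for'] (min_width=12, slack=4)
Line 4: ['dinosaur', 'light'] (min_width=14, slack=2)
Line 5: ['lion', 'childhood'] (min_width=14, slack=2)
Line 6: ['python', 'bridge'] (min_width=13, slack=3)
Line 7: ['pencil', 'architect'] (min_width=16, slack=0)
Line 8: ['television'] (min_width=10, slack=6)
Line 9: ['golden', 'chair'] (min_width=12, slack=4)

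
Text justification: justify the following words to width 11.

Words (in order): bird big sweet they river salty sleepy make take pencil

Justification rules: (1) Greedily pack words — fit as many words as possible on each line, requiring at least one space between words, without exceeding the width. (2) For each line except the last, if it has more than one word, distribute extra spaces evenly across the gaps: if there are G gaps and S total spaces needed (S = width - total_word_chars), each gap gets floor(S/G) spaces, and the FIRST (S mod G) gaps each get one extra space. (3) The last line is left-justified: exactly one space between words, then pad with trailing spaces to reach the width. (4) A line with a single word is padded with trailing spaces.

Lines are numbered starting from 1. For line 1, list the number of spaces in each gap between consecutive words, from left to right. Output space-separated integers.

Line 1: ['bird', 'big'] (min_width=8, slack=3)
Line 2: ['sweet', 'they'] (min_width=10, slack=1)
Line 3: ['river', 'salty'] (min_width=11, slack=0)
Line 4: ['sleepy', 'make'] (min_width=11, slack=0)
Line 5: ['take', 'pencil'] (min_width=11, slack=0)

Answer: 4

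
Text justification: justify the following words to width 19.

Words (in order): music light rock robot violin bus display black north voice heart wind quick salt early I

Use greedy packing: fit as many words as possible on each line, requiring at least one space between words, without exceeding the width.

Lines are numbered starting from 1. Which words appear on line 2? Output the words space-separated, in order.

Answer: robot violin bus

Derivation:
Line 1: ['music', 'light', 'rock'] (min_width=16, slack=3)
Line 2: ['robot', 'violin', 'bus'] (min_width=16, slack=3)
Line 3: ['display', 'black', 'north'] (min_width=19, slack=0)
Line 4: ['voice', 'heart', 'wind'] (min_width=16, slack=3)
Line 5: ['quick', 'salt', 'early', 'I'] (min_width=18, slack=1)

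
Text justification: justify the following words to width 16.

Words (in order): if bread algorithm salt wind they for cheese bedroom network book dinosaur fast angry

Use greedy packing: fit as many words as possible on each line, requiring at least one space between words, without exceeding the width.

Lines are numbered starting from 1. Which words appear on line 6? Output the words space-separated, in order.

Line 1: ['if', 'bread'] (min_width=8, slack=8)
Line 2: ['algorithm', 'salt'] (min_width=14, slack=2)
Line 3: ['wind', 'they', 'for'] (min_width=13, slack=3)
Line 4: ['cheese', 'bedroom'] (min_width=14, slack=2)
Line 5: ['network', 'book'] (min_width=12, slack=4)
Line 6: ['dinosaur', 'fast'] (min_width=13, slack=3)
Line 7: ['angry'] (min_width=5, slack=11)

Answer: dinosaur fast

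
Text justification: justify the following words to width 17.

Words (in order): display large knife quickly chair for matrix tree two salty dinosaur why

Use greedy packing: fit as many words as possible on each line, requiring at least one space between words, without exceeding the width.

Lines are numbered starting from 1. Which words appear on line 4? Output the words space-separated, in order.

Answer: tree two salty

Derivation:
Line 1: ['display', 'large'] (min_width=13, slack=4)
Line 2: ['knife', 'quickly'] (min_width=13, slack=4)
Line 3: ['chair', 'for', 'matrix'] (min_width=16, slack=1)
Line 4: ['tree', 'two', 'salty'] (min_width=14, slack=3)
Line 5: ['dinosaur', 'why'] (min_width=12, slack=5)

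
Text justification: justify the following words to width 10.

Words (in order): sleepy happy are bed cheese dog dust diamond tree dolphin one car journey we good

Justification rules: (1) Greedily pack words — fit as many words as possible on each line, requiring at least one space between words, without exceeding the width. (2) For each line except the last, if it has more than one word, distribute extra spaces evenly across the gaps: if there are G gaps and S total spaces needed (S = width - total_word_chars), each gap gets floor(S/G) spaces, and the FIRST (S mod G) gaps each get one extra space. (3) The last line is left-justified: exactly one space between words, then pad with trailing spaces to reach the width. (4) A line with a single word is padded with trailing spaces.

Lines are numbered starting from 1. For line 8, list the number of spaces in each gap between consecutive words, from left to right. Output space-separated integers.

Answer: 4

Derivation:
Line 1: ['sleepy'] (min_width=6, slack=4)
Line 2: ['happy', 'are'] (min_width=9, slack=1)
Line 3: ['bed', 'cheese'] (min_width=10, slack=0)
Line 4: ['dog', 'dust'] (min_width=8, slack=2)
Line 5: ['diamond'] (min_width=7, slack=3)
Line 6: ['tree'] (min_width=4, slack=6)
Line 7: ['dolphin'] (min_width=7, slack=3)
Line 8: ['one', 'car'] (min_width=7, slack=3)
Line 9: ['journey', 'we'] (min_width=10, slack=0)
Line 10: ['good'] (min_width=4, slack=6)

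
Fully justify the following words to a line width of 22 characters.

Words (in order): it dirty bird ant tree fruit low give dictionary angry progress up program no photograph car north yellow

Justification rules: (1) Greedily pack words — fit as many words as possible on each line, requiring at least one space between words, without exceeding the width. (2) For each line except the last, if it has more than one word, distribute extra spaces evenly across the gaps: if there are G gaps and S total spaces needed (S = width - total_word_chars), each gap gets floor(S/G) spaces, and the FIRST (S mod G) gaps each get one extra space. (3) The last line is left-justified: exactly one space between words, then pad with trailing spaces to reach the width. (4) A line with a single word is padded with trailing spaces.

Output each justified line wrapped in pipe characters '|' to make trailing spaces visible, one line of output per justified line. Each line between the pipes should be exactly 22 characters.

Answer: |it dirty bird ant tree|
|fruit     low     give|
|dictionary       angry|
|progress up program no|
|photograph  car  north|
|yellow                |

Derivation:
Line 1: ['it', 'dirty', 'bird', 'ant', 'tree'] (min_width=22, slack=0)
Line 2: ['fruit', 'low', 'give'] (min_width=14, slack=8)
Line 3: ['dictionary', 'angry'] (min_width=16, slack=6)
Line 4: ['progress', 'up', 'program', 'no'] (min_width=22, slack=0)
Line 5: ['photograph', 'car', 'north'] (min_width=20, slack=2)
Line 6: ['yellow'] (min_width=6, slack=16)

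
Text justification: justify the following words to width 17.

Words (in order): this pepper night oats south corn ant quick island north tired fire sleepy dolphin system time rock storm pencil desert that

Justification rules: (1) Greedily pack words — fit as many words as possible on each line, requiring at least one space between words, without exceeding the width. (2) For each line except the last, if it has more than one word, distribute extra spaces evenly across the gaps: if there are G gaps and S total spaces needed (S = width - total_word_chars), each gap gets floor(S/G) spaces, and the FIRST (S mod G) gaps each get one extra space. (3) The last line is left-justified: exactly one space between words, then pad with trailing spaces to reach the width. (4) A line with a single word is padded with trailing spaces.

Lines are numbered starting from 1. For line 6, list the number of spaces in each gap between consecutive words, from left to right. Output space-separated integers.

Line 1: ['this', 'pepper', 'night'] (min_width=17, slack=0)
Line 2: ['oats', 'south', 'corn'] (min_width=15, slack=2)
Line 3: ['ant', 'quick', 'island'] (min_width=16, slack=1)
Line 4: ['north', 'tired', 'fire'] (min_width=16, slack=1)
Line 5: ['sleepy', 'dolphin'] (min_width=14, slack=3)
Line 6: ['system', 'time', 'rock'] (min_width=16, slack=1)
Line 7: ['storm', 'pencil'] (min_width=12, slack=5)
Line 8: ['desert', 'that'] (min_width=11, slack=6)

Answer: 2 1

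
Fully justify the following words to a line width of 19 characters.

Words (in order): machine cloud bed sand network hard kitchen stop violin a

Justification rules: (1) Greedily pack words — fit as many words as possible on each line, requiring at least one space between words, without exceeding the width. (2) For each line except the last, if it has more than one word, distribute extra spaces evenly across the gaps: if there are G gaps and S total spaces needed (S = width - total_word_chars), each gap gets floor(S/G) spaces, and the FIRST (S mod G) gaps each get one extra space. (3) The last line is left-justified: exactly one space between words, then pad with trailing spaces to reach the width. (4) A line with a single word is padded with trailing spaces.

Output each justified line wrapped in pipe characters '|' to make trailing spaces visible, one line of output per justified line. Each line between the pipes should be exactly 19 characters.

Line 1: ['machine', 'cloud', 'bed'] (min_width=17, slack=2)
Line 2: ['sand', 'network', 'hard'] (min_width=17, slack=2)
Line 3: ['kitchen', 'stop', 'violin'] (min_width=19, slack=0)
Line 4: ['a'] (min_width=1, slack=18)

Answer: |machine  cloud  bed|
|sand  network  hard|
|kitchen stop violin|
|a                  |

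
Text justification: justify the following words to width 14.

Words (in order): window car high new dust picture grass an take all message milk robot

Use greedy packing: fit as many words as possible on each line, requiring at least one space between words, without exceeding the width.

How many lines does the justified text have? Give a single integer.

Line 1: ['window', 'car'] (min_width=10, slack=4)
Line 2: ['high', 'new', 'dust'] (min_width=13, slack=1)
Line 3: ['picture', 'grass'] (min_width=13, slack=1)
Line 4: ['an', 'take', 'all'] (min_width=11, slack=3)
Line 5: ['message', 'milk'] (min_width=12, slack=2)
Line 6: ['robot'] (min_width=5, slack=9)
Total lines: 6

Answer: 6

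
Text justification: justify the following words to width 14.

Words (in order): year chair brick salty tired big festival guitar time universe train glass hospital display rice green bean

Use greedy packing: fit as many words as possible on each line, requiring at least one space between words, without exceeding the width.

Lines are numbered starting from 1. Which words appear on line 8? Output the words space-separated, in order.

Line 1: ['year', 'chair'] (min_width=10, slack=4)
Line 2: ['brick', 'salty'] (min_width=11, slack=3)
Line 3: ['tired', 'big'] (min_width=9, slack=5)
Line 4: ['festival'] (min_width=8, slack=6)
Line 5: ['guitar', 'time'] (min_width=11, slack=3)
Line 6: ['universe', 'train'] (min_width=14, slack=0)
Line 7: ['glass', 'hospital'] (min_width=14, slack=0)
Line 8: ['display', 'rice'] (min_width=12, slack=2)
Line 9: ['green', 'bean'] (min_width=10, slack=4)

Answer: display rice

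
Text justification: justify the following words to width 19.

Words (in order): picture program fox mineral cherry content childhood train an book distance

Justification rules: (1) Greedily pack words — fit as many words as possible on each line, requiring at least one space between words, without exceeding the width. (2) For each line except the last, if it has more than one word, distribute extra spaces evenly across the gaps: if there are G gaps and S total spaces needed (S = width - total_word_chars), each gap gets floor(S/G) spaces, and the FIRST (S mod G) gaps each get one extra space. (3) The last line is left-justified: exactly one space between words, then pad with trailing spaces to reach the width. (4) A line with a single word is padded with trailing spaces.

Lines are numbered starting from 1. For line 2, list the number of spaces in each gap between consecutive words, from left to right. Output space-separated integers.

Line 1: ['picture', 'program', 'fox'] (min_width=19, slack=0)
Line 2: ['mineral', 'cherry'] (min_width=14, slack=5)
Line 3: ['content', 'childhood'] (min_width=17, slack=2)
Line 4: ['train', 'an', 'book'] (min_width=13, slack=6)
Line 5: ['distance'] (min_width=8, slack=11)

Answer: 6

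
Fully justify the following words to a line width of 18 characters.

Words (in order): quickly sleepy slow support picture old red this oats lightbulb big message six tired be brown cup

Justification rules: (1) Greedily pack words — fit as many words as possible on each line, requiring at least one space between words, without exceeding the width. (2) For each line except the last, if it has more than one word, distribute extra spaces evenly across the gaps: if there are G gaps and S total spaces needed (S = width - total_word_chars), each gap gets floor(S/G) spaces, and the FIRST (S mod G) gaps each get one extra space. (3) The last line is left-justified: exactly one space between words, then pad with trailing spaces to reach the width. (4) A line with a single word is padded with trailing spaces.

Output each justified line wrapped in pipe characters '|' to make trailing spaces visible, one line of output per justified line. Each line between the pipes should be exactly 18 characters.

Answer: |quickly     sleepy|
|slow       support|
|picture   old  red|
|this          oats|
|lightbulb      big|
|message  six tired|
|be brown cup      |

Derivation:
Line 1: ['quickly', 'sleepy'] (min_width=14, slack=4)
Line 2: ['slow', 'support'] (min_width=12, slack=6)
Line 3: ['picture', 'old', 'red'] (min_width=15, slack=3)
Line 4: ['this', 'oats'] (min_width=9, slack=9)
Line 5: ['lightbulb', 'big'] (min_width=13, slack=5)
Line 6: ['message', 'six', 'tired'] (min_width=17, slack=1)
Line 7: ['be', 'brown', 'cup'] (min_width=12, slack=6)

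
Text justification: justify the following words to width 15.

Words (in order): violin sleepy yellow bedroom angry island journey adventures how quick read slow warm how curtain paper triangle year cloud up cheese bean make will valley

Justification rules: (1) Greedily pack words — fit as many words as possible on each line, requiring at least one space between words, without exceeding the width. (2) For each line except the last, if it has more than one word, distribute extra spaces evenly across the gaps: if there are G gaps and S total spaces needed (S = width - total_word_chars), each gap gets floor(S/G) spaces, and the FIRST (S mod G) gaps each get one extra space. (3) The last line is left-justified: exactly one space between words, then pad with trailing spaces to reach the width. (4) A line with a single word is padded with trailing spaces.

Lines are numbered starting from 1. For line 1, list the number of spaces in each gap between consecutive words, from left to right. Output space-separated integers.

Answer: 3

Derivation:
Line 1: ['violin', 'sleepy'] (min_width=13, slack=2)
Line 2: ['yellow', 'bedroom'] (min_width=14, slack=1)
Line 3: ['angry', 'island'] (min_width=12, slack=3)
Line 4: ['journey'] (min_width=7, slack=8)
Line 5: ['adventures', 'how'] (min_width=14, slack=1)
Line 6: ['quick', 'read', 'slow'] (min_width=15, slack=0)
Line 7: ['warm', 'how'] (min_width=8, slack=7)
Line 8: ['curtain', 'paper'] (min_width=13, slack=2)
Line 9: ['triangle', 'year'] (min_width=13, slack=2)
Line 10: ['cloud', 'up', 'cheese'] (min_width=15, slack=0)
Line 11: ['bean', 'make', 'will'] (min_width=14, slack=1)
Line 12: ['valley'] (min_width=6, slack=9)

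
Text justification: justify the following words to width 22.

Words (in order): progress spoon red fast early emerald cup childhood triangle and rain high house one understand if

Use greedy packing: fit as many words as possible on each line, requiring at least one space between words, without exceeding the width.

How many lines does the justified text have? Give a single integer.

Line 1: ['progress', 'spoon', 'red'] (min_width=18, slack=4)
Line 2: ['fast', 'early', 'emerald', 'cup'] (min_width=22, slack=0)
Line 3: ['childhood', 'triangle', 'and'] (min_width=22, slack=0)
Line 4: ['rain', 'high', 'house', 'one'] (min_width=19, slack=3)
Line 5: ['understand', 'if'] (min_width=13, slack=9)
Total lines: 5

Answer: 5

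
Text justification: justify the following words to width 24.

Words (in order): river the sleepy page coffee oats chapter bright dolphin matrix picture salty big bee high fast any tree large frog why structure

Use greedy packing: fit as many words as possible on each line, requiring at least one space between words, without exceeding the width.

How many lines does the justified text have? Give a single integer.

Answer: 6

Derivation:
Line 1: ['river', 'the', 'sleepy', 'page'] (min_width=21, slack=3)
Line 2: ['coffee', 'oats', 'chapter'] (min_width=19, slack=5)
Line 3: ['bright', 'dolphin', 'matrix'] (min_width=21, slack=3)
Line 4: ['picture', 'salty', 'big', 'bee'] (min_width=21, slack=3)
Line 5: ['high', 'fast', 'any', 'tree', 'large'] (min_width=24, slack=0)
Line 6: ['frog', 'why', 'structure'] (min_width=18, slack=6)
Total lines: 6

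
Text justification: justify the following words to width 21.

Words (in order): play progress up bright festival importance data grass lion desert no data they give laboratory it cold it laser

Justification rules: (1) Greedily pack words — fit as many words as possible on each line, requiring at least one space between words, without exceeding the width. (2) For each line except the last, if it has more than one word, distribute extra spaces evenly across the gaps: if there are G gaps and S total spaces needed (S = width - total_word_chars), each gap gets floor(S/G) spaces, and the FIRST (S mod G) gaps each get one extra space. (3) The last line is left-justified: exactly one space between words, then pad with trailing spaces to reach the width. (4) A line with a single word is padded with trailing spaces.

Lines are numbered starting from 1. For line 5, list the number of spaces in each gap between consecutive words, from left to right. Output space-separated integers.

Answer: 2 1

Derivation:
Line 1: ['play', 'progress', 'up'] (min_width=16, slack=5)
Line 2: ['bright', 'festival'] (min_width=15, slack=6)
Line 3: ['importance', 'data', 'grass'] (min_width=21, slack=0)
Line 4: ['lion', 'desert', 'no', 'data'] (min_width=19, slack=2)
Line 5: ['they', 'give', 'laboratory'] (min_width=20, slack=1)
Line 6: ['it', 'cold', 'it', 'laser'] (min_width=16, slack=5)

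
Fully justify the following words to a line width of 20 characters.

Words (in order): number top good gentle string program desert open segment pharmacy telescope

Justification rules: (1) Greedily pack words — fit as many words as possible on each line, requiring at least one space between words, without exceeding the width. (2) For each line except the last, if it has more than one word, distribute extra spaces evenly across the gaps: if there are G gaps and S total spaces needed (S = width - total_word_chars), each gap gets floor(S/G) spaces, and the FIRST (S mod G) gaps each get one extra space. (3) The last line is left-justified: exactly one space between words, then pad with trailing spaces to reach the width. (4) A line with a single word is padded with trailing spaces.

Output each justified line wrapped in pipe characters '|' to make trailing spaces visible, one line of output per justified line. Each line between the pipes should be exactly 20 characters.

Answer: |number    top   good|
|gentle        string|
|program  desert open|
|segment     pharmacy|
|telescope           |

Derivation:
Line 1: ['number', 'top', 'good'] (min_width=15, slack=5)
Line 2: ['gentle', 'string'] (min_width=13, slack=7)
Line 3: ['program', 'desert', 'open'] (min_width=19, slack=1)
Line 4: ['segment', 'pharmacy'] (min_width=16, slack=4)
Line 5: ['telescope'] (min_width=9, slack=11)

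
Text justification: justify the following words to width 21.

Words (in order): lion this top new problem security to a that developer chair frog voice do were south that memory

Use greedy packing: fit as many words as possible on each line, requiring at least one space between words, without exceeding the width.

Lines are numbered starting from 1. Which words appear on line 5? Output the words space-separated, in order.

Line 1: ['lion', 'this', 'top', 'new'] (min_width=17, slack=4)
Line 2: ['problem', 'security', 'to', 'a'] (min_width=21, slack=0)
Line 3: ['that', 'developer', 'chair'] (min_width=20, slack=1)
Line 4: ['frog', 'voice', 'do', 'were'] (min_width=18, slack=3)
Line 5: ['south', 'that', 'memory'] (min_width=17, slack=4)

Answer: south that memory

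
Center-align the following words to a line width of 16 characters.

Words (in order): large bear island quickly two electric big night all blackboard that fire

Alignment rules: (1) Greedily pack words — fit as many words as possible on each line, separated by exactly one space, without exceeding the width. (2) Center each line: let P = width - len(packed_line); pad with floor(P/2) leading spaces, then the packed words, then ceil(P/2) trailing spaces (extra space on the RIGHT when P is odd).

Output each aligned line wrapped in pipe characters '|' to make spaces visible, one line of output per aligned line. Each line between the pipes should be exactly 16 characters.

Line 1: ['large', 'bear'] (min_width=10, slack=6)
Line 2: ['island', 'quickly'] (min_width=14, slack=2)
Line 3: ['two', 'electric', 'big'] (min_width=16, slack=0)
Line 4: ['night', 'all'] (min_width=9, slack=7)
Line 5: ['blackboard', 'that'] (min_width=15, slack=1)
Line 6: ['fire'] (min_width=4, slack=12)

Answer: |   large bear   |
| island quickly |
|two electric big|
|   night all    |
|blackboard that |
|      fire      |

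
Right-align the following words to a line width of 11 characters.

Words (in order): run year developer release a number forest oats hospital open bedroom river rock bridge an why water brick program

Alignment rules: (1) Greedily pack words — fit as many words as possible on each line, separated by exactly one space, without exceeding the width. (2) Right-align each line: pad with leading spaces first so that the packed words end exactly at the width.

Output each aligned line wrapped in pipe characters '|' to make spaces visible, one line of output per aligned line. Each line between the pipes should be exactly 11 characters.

Line 1: ['run', 'year'] (min_width=8, slack=3)
Line 2: ['developer'] (min_width=9, slack=2)
Line 3: ['release', 'a'] (min_width=9, slack=2)
Line 4: ['number'] (min_width=6, slack=5)
Line 5: ['forest', 'oats'] (min_width=11, slack=0)
Line 6: ['hospital'] (min_width=8, slack=3)
Line 7: ['open'] (min_width=4, slack=7)
Line 8: ['bedroom'] (min_width=7, slack=4)
Line 9: ['river', 'rock'] (min_width=10, slack=1)
Line 10: ['bridge', 'an'] (min_width=9, slack=2)
Line 11: ['why', 'water'] (min_width=9, slack=2)
Line 12: ['brick'] (min_width=5, slack=6)
Line 13: ['program'] (min_width=7, slack=4)

Answer: |   run year|
|  developer|
|  release a|
|     number|
|forest oats|
|   hospital|
|       open|
|    bedroom|
| river rock|
|  bridge an|
|  why water|
|      brick|
|    program|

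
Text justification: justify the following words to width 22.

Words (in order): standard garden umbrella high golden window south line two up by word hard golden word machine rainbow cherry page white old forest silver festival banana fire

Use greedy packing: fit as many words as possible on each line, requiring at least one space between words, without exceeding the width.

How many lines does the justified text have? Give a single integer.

Answer: 8

Derivation:
Line 1: ['standard', 'garden'] (min_width=15, slack=7)
Line 2: ['umbrella', 'high', 'golden'] (min_width=20, slack=2)
Line 3: ['window', 'south', 'line', 'two'] (min_width=21, slack=1)
Line 4: ['up', 'by', 'word', 'hard', 'golden'] (min_width=22, slack=0)
Line 5: ['word', 'machine', 'rainbow'] (min_width=20, slack=2)
Line 6: ['cherry', 'page', 'white', 'old'] (min_width=21, slack=1)
Line 7: ['forest', 'silver', 'festival'] (min_width=22, slack=0)
Line 8: ['banana', 'fire'] (min_width=11, slack=11)
Total lines: 8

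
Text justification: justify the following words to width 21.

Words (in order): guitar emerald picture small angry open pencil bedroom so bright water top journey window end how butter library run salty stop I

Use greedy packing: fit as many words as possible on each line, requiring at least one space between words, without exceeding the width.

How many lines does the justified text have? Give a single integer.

Line 1: ['guitar', 'emerald'] (min_width=14, slack=7)
Line 2: ['picture', 'small', 'angry'] (min_width=19, slack=2)
Line 3: ['open', 'pencil', 'bedroom'] (min_width=19, slack=2)
Line 4: ['so', 'bright', 'water', 'top'] (min_width=19, slack=2)
Line 5: ['journey', 'window', 'end'] (min_width=18, slack=3)
Line 6: ['how', 'butter', 'library'] (min_width=18, slack=3)
Line 7: ['run', 'salty', 'stop', 'I'] (min_width=16, slack=5)
Total lines: 7

Answer: 7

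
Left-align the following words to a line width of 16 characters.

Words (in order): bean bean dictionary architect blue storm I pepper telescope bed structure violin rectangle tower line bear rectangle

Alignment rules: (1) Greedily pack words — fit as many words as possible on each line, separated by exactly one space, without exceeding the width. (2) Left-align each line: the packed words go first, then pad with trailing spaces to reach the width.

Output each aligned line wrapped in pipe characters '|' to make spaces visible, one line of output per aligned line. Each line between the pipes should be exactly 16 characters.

Answer: |bean bean       |
|dictionary      |
|architect blue  |
|storm I pepper  |
|telescope bed   |
|structure violin|
|rectangle tower |
|line bear       |
|rectangle       |

Derivation:
Line 1: ['bean', 'bean'] (min_width=9, slack=7)
Line 2: ['dictionary'] (min_width=10, slack=6)
Line 3: ['architect', 'blue'] (min_width=14, slack=2)
Line 4: ['storm', 'I', 'pepper'] (min_width=14, slack=2)
Line 5: ['telescope', 'bed'] (min_width=13, slack=3)
Line 6: ['structure', 'violin'] (min_width=16, slack=0)
Line 7: ['rectangle', 'tower'] (min_width=15, slack=1)
Line 8: ['line', 'bear'] (min_width=9, slack=7)
Line 9: ['rectangle'] (min_width=9, slack=7)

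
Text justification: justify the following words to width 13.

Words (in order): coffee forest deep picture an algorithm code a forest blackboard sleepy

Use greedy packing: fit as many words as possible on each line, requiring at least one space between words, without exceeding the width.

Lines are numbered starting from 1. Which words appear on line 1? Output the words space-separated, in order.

Line 1: ['coffee', 'forest'] (min_width=13, slack=0)
Line 2: ['deep', 'picture'] (min_width=12, slack=1)
Line 3: ['an', 'algorithm'] (min_width=12, slack=1)
Line 4: ['code', 'a', 'forest'] (min_width=13, slack=0)
Line 5: ['blackboard'] (min_width=10, slack=3)
Line 6: ['sleepy'] (min_width=6, slack=7)

Answer: coffee forest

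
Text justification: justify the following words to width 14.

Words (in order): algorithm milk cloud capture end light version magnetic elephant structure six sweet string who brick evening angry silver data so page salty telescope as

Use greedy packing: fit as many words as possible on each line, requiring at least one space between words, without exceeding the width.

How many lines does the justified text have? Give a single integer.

Answer: 13

Derivation:
Line 1: ['algorithm', 'milk'] (min_width=14, slack=0)
Line 2: ['cloud', 'capture'] (min_width=13, slack=1)
Line 3: ['end', 'light'] (min_width=9, slack=5)
Line 4: ['version'] (min_width=7, slack=7)
Line 5: ['magnetic'] (min_width=8, slack=6)
Line 6: ['elephant'] (min_width=8, slack=6)
Line 7: ['structure', 'six'] (min_width=13, slack=1)
Line 8: ['sweet', 'string'] (min_width=12, slack=2)
Line 9: ['who', 'brick'] (min_width=9, slack=5)
Line 10: ['evening', 'angry'] (min_width=13, slack=1)
Line 11: ['silver', 'data', 'so'] (min_width=14, slack=0)
Line 12: ['page', 'salty'] (min_width=10, slack=4)
Line 13: ['telescope', 'as'] (min_width=12, slack=2)
Total lines: 13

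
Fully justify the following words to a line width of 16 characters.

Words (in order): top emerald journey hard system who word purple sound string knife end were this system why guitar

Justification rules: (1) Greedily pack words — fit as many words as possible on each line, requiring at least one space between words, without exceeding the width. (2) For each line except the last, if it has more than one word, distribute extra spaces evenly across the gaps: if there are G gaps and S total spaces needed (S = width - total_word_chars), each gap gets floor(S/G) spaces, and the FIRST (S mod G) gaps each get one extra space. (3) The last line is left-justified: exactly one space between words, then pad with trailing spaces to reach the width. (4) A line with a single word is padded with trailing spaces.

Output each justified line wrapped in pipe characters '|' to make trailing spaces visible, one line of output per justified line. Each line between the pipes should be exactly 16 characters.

Answer: |top      emerald|
|journey     hard|
|system  who word|
|purple     sound|
|string knife end|
|were this system|
|why guitar      |

Derivation:
Line 1: ['top', 'emerald'] (min_width=11, slack=5)
Line 2: ['journey', 'hard'] (min_width=12, slack=4)
Line 3: ['system', 'who', 'word'] (min_width=15, slack=1)
Line 4: ['purple', 'sound'] (min_width=12, slack=4)
Line 5: ['string', 'knife', 'end'] (min_width=16, slack=0)
Line 6: ['were', 'this', 'system'] (min_width=16, slack=0)
Line 7: ['why', 'guitar'] (min_width=10, slack=6)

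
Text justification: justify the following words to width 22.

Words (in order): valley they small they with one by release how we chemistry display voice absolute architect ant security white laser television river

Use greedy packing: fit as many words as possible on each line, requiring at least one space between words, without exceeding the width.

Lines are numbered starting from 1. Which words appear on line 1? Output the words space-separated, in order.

Answer: valley they small they

Derivation:
Line 1: ['valley', 'they', 'small', 'they'] (min_width=22, slack=0)
Line 2: ['with', 'one', 'by', 'release'] (min_width=19, slack=3)
Line 3: ['how', 'we', 'chemistry'] (min_width=16, slack=6)
Line 4: ['display', 'voice', 'absolute'] (min_width=22, slack=0)
Line 5: ['architect', 'ant', 'security'] (min_width=22, slack=0)
Line 6: ['white', 'laser', 'television'] (min_width=22, slack=0)
Line 7: ['river'] (min_width=5, slack=17)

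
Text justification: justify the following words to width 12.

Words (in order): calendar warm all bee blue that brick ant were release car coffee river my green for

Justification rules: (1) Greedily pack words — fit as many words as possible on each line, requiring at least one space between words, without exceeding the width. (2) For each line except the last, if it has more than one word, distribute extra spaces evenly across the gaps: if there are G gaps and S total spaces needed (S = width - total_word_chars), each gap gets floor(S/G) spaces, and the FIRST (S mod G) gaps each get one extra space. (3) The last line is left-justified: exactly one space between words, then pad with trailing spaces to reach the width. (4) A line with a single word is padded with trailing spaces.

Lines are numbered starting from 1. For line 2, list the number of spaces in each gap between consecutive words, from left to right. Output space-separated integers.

Answer: 1 1

Derivation:
Line 1: ['calendar'] (min_width=8, slack=4)
Line 2: ['warm', 'all', 'bee'] (min_width=12, slack=0)
Line 3: ['blue', 'that'] (min_width=9, slack=3)
Line 4: ['brick', 'ant'] (min_width=9, slack=3)
Line 5: ['were', 'release'] (min_width=12, slack=0)
Line 6: ['car', 'coffee'] (min_width=10, slack=2)
Line 7: ['river', 'my'] (min_width=8, slack=4)
Line 8: ['green', 'for'] (min_width=9, slack=3)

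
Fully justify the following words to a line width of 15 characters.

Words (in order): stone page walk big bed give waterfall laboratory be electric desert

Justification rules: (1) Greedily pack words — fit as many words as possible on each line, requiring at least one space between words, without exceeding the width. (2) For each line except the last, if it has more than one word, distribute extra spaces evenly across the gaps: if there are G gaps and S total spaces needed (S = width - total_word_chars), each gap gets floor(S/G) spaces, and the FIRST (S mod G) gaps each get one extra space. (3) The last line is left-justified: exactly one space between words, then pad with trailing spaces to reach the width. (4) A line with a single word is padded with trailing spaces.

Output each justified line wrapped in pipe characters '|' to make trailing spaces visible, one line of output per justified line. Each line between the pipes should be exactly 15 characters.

Line 1: ['stone', 'page', 'walk'] (min_width=15, slack=0)
Line 2: ['big', 'bed', 'give'] (min_width=12, slack=3)
Line 3: ['waterfall'] (min_width=9, slack=6)
Line 4: ['laboratory', 'be'] (min_width=13, slack=2)
Line 5: ['electric', 'desert'] (min_width=15, slack=0)

Answer: |stone page walk|
|big   bed  give|
|waterfall      |
|laboratory   be|
|electric desert|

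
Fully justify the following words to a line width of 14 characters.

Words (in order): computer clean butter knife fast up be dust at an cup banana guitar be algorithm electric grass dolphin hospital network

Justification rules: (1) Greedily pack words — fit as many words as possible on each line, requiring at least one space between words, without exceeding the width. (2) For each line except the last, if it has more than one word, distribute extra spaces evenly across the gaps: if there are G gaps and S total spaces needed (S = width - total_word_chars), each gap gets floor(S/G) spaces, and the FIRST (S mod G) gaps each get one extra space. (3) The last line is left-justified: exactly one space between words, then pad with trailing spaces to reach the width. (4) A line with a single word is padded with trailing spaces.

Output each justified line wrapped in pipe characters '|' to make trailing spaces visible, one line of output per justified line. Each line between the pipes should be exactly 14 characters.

Line 1: ['computer', 'clean'] (min_width=14, slack=0)
Line 2: ['butter', 'knife'] (min_width=12, slack=2)
Line 3: ['fast', 'up', 'be'] (min_width=10, slack=4)
Line 4: ['dust', 'at', 'an', 'cup'] (min_width=14, slack=0)
Line 5: ['banana', 'guitar'] (min_width=13, slack=1)
Line 6: ['be', 'algorithm'] (min_width=12, slack=2)
Line 7: ['electric', 'grass'] (min_width=14, slack=0)
Line 8: ['dolphin'] (min_width=7, slack=7)
Line 9: ['hospital'] (min_width=8, slack=6)
Line 10: ['network'] (min_width=7, slack=7)

Answer: |computer clean|
|butter   knife|
|fast   up   be|
|dust at an cup|
|banana  guitar|
|be   algorithm|
|electric grass|
|dolphin       |
|hospital      |
|network       |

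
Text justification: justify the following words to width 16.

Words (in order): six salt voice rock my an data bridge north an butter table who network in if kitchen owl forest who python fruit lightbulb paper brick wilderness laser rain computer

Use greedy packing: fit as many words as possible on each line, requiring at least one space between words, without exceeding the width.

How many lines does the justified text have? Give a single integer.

Answer: 12

Derivation:
Line 1: ['six', 'salt', 'voice'] (min_width=14, slack=2)
Line 2: ['rock', 'my', 'an', 'data'] (min_width=15, slack=1)
Line 3: ['bridge', 'north', 'an'] (min_width=15, slack=1)
Line 4: ['butter', 'table', 'who'] (min_width=16, slack=0)
Line 5: ['network', 'in', 'if'] (min_width=13, slack=3)
Line 6: ['kitchen', 'owl'] (min_width=11, slack=5)
Line 7: ['forest', 'who'] (min_width=10, slack=6)
Line 8: ['python', 'fruit'] (min_width=12, slack=4)
Line 9: ['lightbulb', 'paper'] (min_width=15, slack=1)
Line 10: ['brick', 'wilderness'] (min_width=16, slack=0)
Line 11: ['laser', 'rain'] (min_width=10, slack=6)
Line 12: ['computer'] (min_width=8, slack=8)
Total lines: 12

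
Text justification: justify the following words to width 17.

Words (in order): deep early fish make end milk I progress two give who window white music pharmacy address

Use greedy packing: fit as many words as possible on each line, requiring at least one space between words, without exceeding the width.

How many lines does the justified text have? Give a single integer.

Line 1: ['deep', 'early', 'fish'] (min_width=15, slack=2)
Line 2: ['make', 'end', 'milk', 'I'] (min_width=15, slack=2)
Line 3: ['progress', 'two', 'give'] (min_width=17, slack=0)
Line 4: ['who', 'window', 'white'] (min_width=16, slack=1)
Line 5: ['music', 'pharmacy'] (min_width=14, slack=3)
Line 6: ['address'] (min_width=7, slack=10)
Total lines: 6

Answer: 6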